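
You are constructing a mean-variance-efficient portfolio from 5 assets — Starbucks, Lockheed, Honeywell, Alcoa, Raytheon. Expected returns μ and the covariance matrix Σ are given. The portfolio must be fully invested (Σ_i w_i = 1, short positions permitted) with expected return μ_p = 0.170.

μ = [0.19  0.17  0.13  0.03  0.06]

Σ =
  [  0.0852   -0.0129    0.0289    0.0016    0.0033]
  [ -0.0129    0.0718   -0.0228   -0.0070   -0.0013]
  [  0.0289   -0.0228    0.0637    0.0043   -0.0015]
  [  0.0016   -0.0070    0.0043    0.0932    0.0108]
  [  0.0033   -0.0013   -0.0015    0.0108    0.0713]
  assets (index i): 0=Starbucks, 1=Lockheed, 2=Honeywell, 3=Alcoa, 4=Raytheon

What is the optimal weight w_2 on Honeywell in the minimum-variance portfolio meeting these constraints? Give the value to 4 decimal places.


0.2679

x=Σ⁻¹μ = [1.8993  3.5321  2.4391  0.3474  0.8167]
y=Σ⁻¹𝟙 = [7.7190  22.8715  20.0221  9.8837  13.0091]
a=μᵀx=1.337847  b=𝟙ᵀx=9.034699  c=𝟙ᵀy=73.505385  D=ac−b²=16.713161
λ₁=(c·0.170−b)/D = (73.505385·0.170−9.034699)/16.713161 = 0.207095
λ₂=(a−b·0.170)/D = (1.337847−9.034699·0.170)/16.713161 = -0.011850
w* = 0.207095·x + -0.011850·y:
  w_0 = 0.207095·1.8993 + -0.011850·7.7190 = 0.3019  (Starbucks)
  w_1 = 0.207095·3.5321 + -0.011850·22.8715 = 0.4605  (Lockheed)
  w_2 = 0.207095·2.4391 + -0.011850·20.0221 = 0.2679  (Honeywell)
  w_3 = 0.207095·0.3474 + -0.011850·9.8837 = -0.0452  (Alcoa)
  w_4 = 0.207095·0.8167 + -0.011850·13.0091 = 0.0150  (Raytheon)
Σw_i=1.0000  μᵀw=0.1700
σ²=wᵀΣw=λ₁·μ_p+λ₂ = 0.207095·0.170 + -0.011850 = 0.023356 ≈ 0.0234


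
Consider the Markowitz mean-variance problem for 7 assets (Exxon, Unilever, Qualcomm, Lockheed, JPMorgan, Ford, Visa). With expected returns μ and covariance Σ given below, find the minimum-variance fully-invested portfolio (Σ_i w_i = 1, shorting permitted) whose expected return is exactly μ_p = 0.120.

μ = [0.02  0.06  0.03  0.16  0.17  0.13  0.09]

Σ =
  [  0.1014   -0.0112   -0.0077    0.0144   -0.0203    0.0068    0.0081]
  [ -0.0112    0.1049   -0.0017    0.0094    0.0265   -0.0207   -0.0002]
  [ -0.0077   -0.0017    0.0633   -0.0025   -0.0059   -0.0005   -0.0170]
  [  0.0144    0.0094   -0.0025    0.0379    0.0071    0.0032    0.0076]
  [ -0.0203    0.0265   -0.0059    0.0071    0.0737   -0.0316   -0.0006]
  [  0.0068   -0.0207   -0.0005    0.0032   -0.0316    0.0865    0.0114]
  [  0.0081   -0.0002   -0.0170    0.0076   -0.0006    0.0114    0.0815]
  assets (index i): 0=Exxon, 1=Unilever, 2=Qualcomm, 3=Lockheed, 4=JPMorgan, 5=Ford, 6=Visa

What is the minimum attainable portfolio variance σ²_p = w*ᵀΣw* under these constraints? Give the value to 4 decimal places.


0.0101

p=Σ⁻¹μ = [0.2432  -0.0010  1.1369  3.2576  3.2072  2.4497  0.6945]
q=Σ⁻¹𝟙 = [13.1762  8.1096  23.7239  12.5157  23.2246  19.0064  12.2741]
a=μᵀp=1.486308  b=𝟙ᵀp=10.987999  c=𝟙ᵀq=112.030421  D=ac−b²=45.775635
λ₁=(c·0.120−b)/D = (112.030421·0.120−10.987999)/45.775635 = 0.053645
λ₂=(a−b·0.120)/D = (1.486308−10.987999·0.120)/45.775635 = 0.003665
w* = 0.053645·p + 0.003665·q:
  w_0 = 0.053645·0.2432 + 0.003665·13.1762 = 0.0613  (Exxon)
  w_1 = 0.053645·-0.0010 + 0.003665·8.1096 = 0.0297  (Unilever)
  w_2 = 0.053645·1.1369 + 0.003665·23.7239 = 0.1479  (Qualcomm)
  w_3 = 0.053645·3.2576 + 0.003665·12.5157 = 0.2206  (Lockheed)
  w_4 = 0.053645·3.2072 + 0.003665·23.2246 = 0.2572  (JPMorgan)
  w_5 = 0.053645·2.4497 + 0.003665·19.0064 = 0.2011  (Ford)
  w_6 = 0.053645·0.6945 + 0.003665·12.2741 = 0.0822  (Visa)
Σw_i=1.0000  μᵀw=0.1200
σ²=wᵀΣw=λ₁·μ_p+λ₂ = 0.053645·0.120 + 0.003665 = 0.010102 ≈ 0.0101


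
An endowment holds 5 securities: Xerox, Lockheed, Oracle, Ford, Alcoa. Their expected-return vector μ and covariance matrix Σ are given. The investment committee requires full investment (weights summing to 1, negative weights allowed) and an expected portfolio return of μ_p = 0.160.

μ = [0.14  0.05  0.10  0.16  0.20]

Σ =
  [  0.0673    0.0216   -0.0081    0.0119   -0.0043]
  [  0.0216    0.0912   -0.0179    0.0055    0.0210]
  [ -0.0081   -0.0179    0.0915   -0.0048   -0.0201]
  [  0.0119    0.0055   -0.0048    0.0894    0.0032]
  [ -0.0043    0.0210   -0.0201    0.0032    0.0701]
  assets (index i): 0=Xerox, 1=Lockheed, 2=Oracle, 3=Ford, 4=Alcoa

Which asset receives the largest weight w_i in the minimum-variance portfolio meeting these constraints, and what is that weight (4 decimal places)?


u=Σ⁻¹μ = [2.4934  -0.5748  2.0937  1.4727  3.7113]
v=Σ⁻¹𝟙 = [14.4962  6.3521  17.8818  9.1826  17.9598]
a=μᵀu=1.507611  b=𝟙ᵀu=9.196421  c=𝟙ᵀv=65.872437  D=ac−b²=14.735889
λ₁=(c·0.160−b)/D = (65.872437·0.160−9.196421)/14.735889 = 0.091150
λ₂=(a−b·0.160)/D = (1.507611−9.196421·0.160)/14.735889 = 0.002456
w* = 0.091150·u + 0.002456·v:
  w_0 = 0.091150·2.4934 + 0.002456·14.4962 = 0.2629  (Xerox)
  w_1 = 0.091150·-0.5748 + 0.002456·6.3521 = -0.0368  (Lockheed)
  w_2 = 0.091150·2.0937 + 0.002456·17.8818 = 0.2348  (Oracle)
  w_3 = 0.091150·1.4727 + 0.002456·9.1826 = 0.1568  (Ford)
  w_4 = 0.091150·3.7113 + 0.002456·17.9598 = 0.3824  (Alcoa)
Σw_i=1.0000  μᵀw=0.1600
σ²=wᵀΣw=λ₁·μ_p+λ₂ = 0.091150·0.160 + 0.002456 = 0.017039 ≈ 0.0170

Alcoa (0.3824)


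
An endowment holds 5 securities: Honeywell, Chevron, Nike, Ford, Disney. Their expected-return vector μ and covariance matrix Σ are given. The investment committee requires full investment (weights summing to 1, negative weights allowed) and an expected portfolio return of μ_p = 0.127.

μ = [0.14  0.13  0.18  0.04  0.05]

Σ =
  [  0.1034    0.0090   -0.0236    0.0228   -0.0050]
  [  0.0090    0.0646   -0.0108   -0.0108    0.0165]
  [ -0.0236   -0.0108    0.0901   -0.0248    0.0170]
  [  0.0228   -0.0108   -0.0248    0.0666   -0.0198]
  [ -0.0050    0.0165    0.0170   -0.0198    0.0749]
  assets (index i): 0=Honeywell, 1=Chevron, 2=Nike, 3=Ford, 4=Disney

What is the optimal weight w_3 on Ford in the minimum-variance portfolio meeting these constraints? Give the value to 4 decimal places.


u=Σ⁻¹μ = [1.4747  2.6439  3.1815  1.6812  -0.0941]
v=Σ⁻¹𝟙 = [7.3249  19.2855  20.4408  26.8270  12.0440]
a=μᵀu=1.185379  b=𝟙ᵀu=8.887217  c=𝟙ᵀv=85.922134  D=ac−b²=22.867690
λ₁=(c·0.127−b)/D = (85.922134·0.127−8.887217)/22.867690 = 0.088548
λ₂=(a−b·0.127)/D = (1.185379−8.887217·0.127)/22.867690 = 0.002480
w* = 0.088548·u + 0.002480·v:
  w_0 = 0.088548·1.4747 + 0.002480·7.3249 = 0.1487  (Honeywell)
  w_1 = 0.088548·2.6439 + 0.002480·19.2855 = 0.2819  (Chevron)
  w_2 = 0.088548·3.1815 + 0.002480·20.4408 = 0.3324  (Nike)
  w_3 = 0.088548·1.6812 + 0.002480·26.8270 = 0.2154  (Ford)
  w_4 = 0.088548·-0.0941 + 0.002480·12.0440 = 0.0215  (Disney)
Σw_i=1.0000  μᵀw=0.1270
σ²=wᵀΣw=λ₁·μ_p+λ₂ = 0.088548·0.127 + 0.002480 = 0.013725 ≈ 0.0137

0.2154


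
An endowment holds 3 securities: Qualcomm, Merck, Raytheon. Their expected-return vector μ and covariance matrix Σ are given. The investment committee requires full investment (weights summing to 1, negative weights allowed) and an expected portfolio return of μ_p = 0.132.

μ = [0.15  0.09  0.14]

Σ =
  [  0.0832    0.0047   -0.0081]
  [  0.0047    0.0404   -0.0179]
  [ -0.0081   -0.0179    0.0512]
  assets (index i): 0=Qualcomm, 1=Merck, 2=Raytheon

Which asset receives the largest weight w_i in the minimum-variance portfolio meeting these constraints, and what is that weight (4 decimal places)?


g=Σ⁻¹μ = [2.0112  3.9596  4.4369]
h=Σ⁻¹𝟙 = [13.2535  38.8041  35.1943]
a=μᵀg=1.279196  b=𝟙ᵀg=10.407600  c=𝟙ᵀh=87.251929  D=ac−b²=3.294209
λ₁=(c·0.132−b)/D = (87.251929·0.132−10.407600)/3.294209 = 0.336850
λ₂=(a−b·0.132)/D = (1.279196−10.407600·0.132)/3.294209 = -0.028719
w* = 0.336850·g + -0.028719·h:
  w_0 = 0.336850·2.0112 + -0.028719·13.2535 = 0.2968  (Qualcomm)
  w_1 = 0.336850·3.9596 + -0.028719·38.8041 = 0.2194  (Merck)
  w_2 = 0.336850·4.4369 + -0.028719·35.1943 = 0.4838  (Raytheon)
Σw_i=1.0000  μᵀw=0.1320
σ²=wᵀΣw=λ₁·μ_p+λ₂ = 0.336850·0.132 + -0.028719 = 0.015745 ≈ 0.0157

Raytheon (0.4838)


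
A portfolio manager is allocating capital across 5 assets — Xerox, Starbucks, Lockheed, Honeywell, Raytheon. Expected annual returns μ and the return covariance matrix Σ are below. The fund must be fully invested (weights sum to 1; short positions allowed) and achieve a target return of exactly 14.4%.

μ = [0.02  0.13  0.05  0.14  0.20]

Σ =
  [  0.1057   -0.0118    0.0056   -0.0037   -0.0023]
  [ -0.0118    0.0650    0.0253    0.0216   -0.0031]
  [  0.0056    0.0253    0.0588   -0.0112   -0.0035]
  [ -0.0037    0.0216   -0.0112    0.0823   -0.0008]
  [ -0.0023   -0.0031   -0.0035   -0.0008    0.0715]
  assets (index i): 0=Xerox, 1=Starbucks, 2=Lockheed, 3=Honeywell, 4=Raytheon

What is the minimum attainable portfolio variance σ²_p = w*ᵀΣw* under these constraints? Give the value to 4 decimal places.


x=Σ⁻¹μ = [0.4388  1.5044  0.6090  1.4373  2.9224]
y=Σ⁻¹𝟙 = [10.2062  7.2867  16.3159  13.0689  15.5752]
a=μᵀx=1.020500  b=𝟙ᵀx=6.911864  c=𝟙ᵀy=62.452822  D=ac−b²=15.959224
λ₁=(c·0.144−b)/D = (62.452822·0.144−6.911864)/15.959224 = 0.130416
λ₂=(a−b·0.144)/D = (1.020500−6.911864·0.144)/15.959224 = 0.001578
w* = 0.130416·x + 0.001578·y:
  w_0 = 0.130416·0.4388 + 0.001578·10.2062 = 0.0733  (Xerox)
  w_1 = 0.130416·1.5044 + 0.001578·7.2867 = 0.2077  (Starbucks)
  w_2 = 0.130416·0.6090 + 0.001578·16.3159 = 0.1052  (Lockheed)
  w_3 = 0.130416·1.4373 + 0.001578·13.0689 = 0.2081  (Honeywell)
  w_4 = 0.130416·2.9224 + 0.001578·15.5752 = 0.4057  (Raytheon)
Σw_i=1.0000  μᵀw=0.1440
σ²=wᵀΣw=λ₁·μ_p+λ₂ = 0.130416·0.144 + 0.001578 = 0.020358 ≈ 0.0204

0.0204


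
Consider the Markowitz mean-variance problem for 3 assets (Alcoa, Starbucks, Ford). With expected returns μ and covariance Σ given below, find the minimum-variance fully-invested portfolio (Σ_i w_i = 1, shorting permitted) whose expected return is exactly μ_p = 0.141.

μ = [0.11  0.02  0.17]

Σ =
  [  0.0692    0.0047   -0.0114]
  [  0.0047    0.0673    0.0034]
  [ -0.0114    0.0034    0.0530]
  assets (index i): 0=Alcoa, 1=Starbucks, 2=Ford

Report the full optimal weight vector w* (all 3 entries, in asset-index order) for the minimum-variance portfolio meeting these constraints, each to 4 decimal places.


p=Σ⁻¹μ = [2.1993  -0.0425  3.6833]
q=Σ⁻¹𝟙 = [17.1822  12.5597  21.7580]
a=μᵀp=0.867235  b=𝟙ᵀp=5.840102  c=𝟙ᵀq=51.499926  D=ac−b²=10.555758
λ₁=(c·0.141−b)/D = (51.499926·0.141−5.840102)/10.555758 = 0.134655
λ₂=(a−b·0.141)/D = (0.867235−5.840102·0.141)/10.555758 = 0.004148
w* = 0.134655·p + 0.004148·q:
  w_0 = 0.134655·2.1993 + 0.004148·17.1822 = 0.3674  (Alcoa)
  w_1 = 0.134655·-0.0425 + 0.004148·12.5597 = 0.0464  (Starbucks)
  w_2 = 0.134655·3.6833 + 0.004148·21.7580 = 0.5862  (Ford)
Σw_i=1.0000  μᵀw=0.1410
σ²=wᵀΣw=λ₁·μ_p+λ₂ = 0.134655·0.141 + 0.004148 = 0.023134 ≈ 0.0231

0.3674  0.0464  0.5862


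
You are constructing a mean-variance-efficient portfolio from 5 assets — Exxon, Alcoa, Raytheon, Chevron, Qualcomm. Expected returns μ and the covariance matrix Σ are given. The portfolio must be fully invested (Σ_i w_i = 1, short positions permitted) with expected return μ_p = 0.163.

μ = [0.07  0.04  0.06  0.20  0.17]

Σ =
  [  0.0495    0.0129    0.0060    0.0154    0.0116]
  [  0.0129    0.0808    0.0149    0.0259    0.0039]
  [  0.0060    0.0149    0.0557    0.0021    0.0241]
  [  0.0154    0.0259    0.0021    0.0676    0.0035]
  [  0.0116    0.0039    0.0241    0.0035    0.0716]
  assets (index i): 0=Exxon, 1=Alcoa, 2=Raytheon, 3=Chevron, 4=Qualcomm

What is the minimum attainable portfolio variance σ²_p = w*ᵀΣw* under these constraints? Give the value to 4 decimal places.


0.0288

p=Σ⁻¹μ = [0.0944  -0.6403  0.1777  3.0638  2.1843]
q=Σ⁻¹𝟙 = [12.9528  4.8152  11.8161  9.2587  7.1759]
a=μᵀp=0.975747  b=𝟙ᵀp=4.879903  c=𝟙ᵀq=46.018597  D=ac−b²=21.089047
λ₁=(c·0.163−b)/D = (46.018597·0.163−4.879903)/21.089047 = 0.124289
λ₂=(a−b·0.163)/D = (0.975747−4.879903·0.163)/21.089047 = 0.008551
w* = 0.124289·p + 0.008551·q:
  w_0 = 0.124289·0.0944 + 0.008551·12.9528 = 0.1225  (Exxon)
  w_1 = 0.124289·-0.6403 + 0.008551·4.8152 = -0.0384  (Alcoa)
  w_2 = 0.124289·0.1777 + 0.008551·11.8161 = 0.1231  (Raytheon)
  w_3 = 0.124289·3.0638 + 0.008551·9.2587 = 0.4600  (Chevron)
  w_4 = 0.124289·2.1843 + 0.008551·7.1759 = 0.3328  (Qualcomm)
Σw_i=1.0000  μᵀw=0.1630
σ²=wᵀΣw=λ₁·μ_p+λ₂ = 0.124289·0.163 + 0.008551 = 0.028810 ≈ 0.0288


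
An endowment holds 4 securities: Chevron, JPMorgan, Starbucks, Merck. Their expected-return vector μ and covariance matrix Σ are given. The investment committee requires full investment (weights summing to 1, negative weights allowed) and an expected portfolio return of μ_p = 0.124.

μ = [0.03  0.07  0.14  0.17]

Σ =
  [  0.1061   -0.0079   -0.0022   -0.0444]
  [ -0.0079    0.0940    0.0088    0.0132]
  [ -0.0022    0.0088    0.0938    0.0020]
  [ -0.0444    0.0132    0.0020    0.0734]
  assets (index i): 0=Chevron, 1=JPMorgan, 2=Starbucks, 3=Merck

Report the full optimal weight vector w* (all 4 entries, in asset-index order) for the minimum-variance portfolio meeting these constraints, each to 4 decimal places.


0.2520  0.0423  0.2165  0.4892

g=Σ⁻¹μ = [1.6939  0.2965  1.4352  3.2483]
h=Σ⁻¹𝟙 = [20.3679  8.0232  9.8693  24.2328]
a=μᵀg=0.824712  b=𝟙ᵀg=6.673943  c=𝟙ᵀh=62.493230  D=ac−b²=6.997424
λ₁=(c·0.124−b)/D = (62.493230·0.124−6.673943)/6.997424 = 0.153659
λ₂=(a−b·0.124)/D = (0.824712−6.673943·0.124)/6.997424 = -0.000408
w* = 0.153659·g + -0.000408·h:
  w_0 = 0.153659·1.6939 + -0.000408·20.3679 = 0.2520  (Chevron)
  w_1 = 0.153659·0.2965 + -0.000408·8.0232 = 0.0423  (JPMorgan)
  w_2 = 0.153659·1.4352 + -0.000408·9.8693 = 0.2165  (Starbucks)
  w_3 = 0.153659·3.2483 + -0.000408·24.2328 = 0.4892  (Merck)
Σw_i=1.0000  μᵀw=0.1240
σ²=wᵀΣw=λ₁·μ_p+λ₂ = 0.153659·0.124 + -0.000408 = 0.018645 ≈ 0.0186


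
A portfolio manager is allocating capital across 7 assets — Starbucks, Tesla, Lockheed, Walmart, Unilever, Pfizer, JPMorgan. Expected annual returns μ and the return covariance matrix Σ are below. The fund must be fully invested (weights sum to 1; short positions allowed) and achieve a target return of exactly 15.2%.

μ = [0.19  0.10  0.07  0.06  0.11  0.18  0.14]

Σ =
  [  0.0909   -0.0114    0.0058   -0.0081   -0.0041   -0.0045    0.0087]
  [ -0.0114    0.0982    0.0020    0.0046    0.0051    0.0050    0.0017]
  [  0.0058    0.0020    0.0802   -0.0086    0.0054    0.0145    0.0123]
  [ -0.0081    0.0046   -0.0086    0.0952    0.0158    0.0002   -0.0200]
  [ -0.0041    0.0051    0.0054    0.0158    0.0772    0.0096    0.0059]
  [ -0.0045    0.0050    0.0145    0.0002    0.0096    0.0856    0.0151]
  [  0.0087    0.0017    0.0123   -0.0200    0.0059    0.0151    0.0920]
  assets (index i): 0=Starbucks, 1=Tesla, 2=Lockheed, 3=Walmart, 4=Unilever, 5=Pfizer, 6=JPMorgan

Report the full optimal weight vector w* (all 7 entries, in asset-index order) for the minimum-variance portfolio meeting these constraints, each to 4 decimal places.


p=Σ⁻¹μ = [2.3199  1.0810  0.2087  0.8546  0.9779  1.8244  1.0781]
q=Σ⁻¹𝟙 = [12.6271  9.9047  9.3150  12.5118  8.1059  7.6293  9.1950]
a=μᵀp=1.201659  b=𝟙ᵀp=8.344606  c=𝟙ᵀq=69.288873  D=ac−b²=13.629164
λ₁=(c·0.152−b)/D = (69.288873·0.152−8.344606)/13.629164 = 0.160487
λ₂=(a−b·0.152)/D = (1.201659−8.344606·0.152)/13.629164 = -0.004895
w* = 0.160487·p + -0.004895·q:
  w_0 = 0.160487·2.3199 + -0.004895·12.6271 = 0.3105  (Starbucks)
  w_1 = 0.160487·1.0810 + -0.004895·9.9047 = 0.1250  (Tesla)
  w_2 = 0.160487·0.2087 + -0.004895·9.3150 = -0.0121  (Lockheed)
  w_3 = 0.160487·0.8546 + -0.004895·12.5118 = 0.0759  (Walmart)
  w_4 = 0.160487·0.9779 + -0.004895·8.1059 = 0.1173  (Unilever)
  w_5 = 0.160487·1.8244 + -0.004895·7.6293 = 0.2554  (Pfizer)
  w_6 = 0.160487·1.0781 + -0.004895·9.1950 = 0.1280  (JPMorgan)
Σw_i=1.0000  μᵀw=0.1520
σ²=wᵀΣw=λ₁·μ_p+λ₂ = 0.160487·0.152 + -0.004895 = 0.019499 ≈ 0.0195

0.3105  0.1250  -0.0121  0.0759  0.1173  0.2554  0.1280


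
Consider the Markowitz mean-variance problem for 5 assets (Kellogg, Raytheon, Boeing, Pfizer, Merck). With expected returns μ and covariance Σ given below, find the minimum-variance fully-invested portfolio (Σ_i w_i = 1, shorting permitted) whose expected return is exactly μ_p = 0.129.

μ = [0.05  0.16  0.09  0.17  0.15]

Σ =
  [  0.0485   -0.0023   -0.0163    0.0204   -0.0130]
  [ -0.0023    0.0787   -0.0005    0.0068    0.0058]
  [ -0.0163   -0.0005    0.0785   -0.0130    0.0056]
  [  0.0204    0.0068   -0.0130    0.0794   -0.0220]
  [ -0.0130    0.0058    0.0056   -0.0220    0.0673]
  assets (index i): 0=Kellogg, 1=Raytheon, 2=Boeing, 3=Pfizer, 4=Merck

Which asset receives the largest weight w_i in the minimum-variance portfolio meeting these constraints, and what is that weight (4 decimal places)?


Merck (0.2812)

g=Σ⁻¹μ = [1.3287  1.6103  1.6737  2.8012  3.1231]
h=Σ⁻¹𝟙 = [27.7358  10.8058  19.2766  13.8528  22.2096]
a=μᵀg=1.419385  b=𝟙ᵀg=10.537033  c=𝟙ᵀh=93.880639  D=ac−b²=22.223688
λ₁=(c·0.129−b)/D = (93.880639·0.129−10.537033)/22.223688 = 0.070806
λ₂=(a−b·0.129)/D = (1.419385−10.537033·0.129)/22.223688 = 0.002705
w* = 0.070806·g + 0.002705·h:
  w_0 = 0.070806·1.3287 + 0.002705·27.7358 = 0.1691  (Kellogg)
  w_1 = 0.070806·1.6103 + 0.002705·10.8058 = 0.1432  (Raytheon)
  w_2 = 0.070806·1.6737 + 0.002705·19.2766 = 0.1706  (Boeing)
  w_3 = 0.070806·2.8012 + 0.002705·13.8528 = 0.2358  (Pfizer)
  w_4 = 0.070806·3.1231 + 0.002705·22.2096 = 0.2812  (Merck)
Σw_i=1.0000  μᵀw=0.1290
σ²=wᵀΣw=λ₁·μ_p+λ₂ = 0.070806·0.129 + 0.002705 = 0.011839 ≈ 0.0118


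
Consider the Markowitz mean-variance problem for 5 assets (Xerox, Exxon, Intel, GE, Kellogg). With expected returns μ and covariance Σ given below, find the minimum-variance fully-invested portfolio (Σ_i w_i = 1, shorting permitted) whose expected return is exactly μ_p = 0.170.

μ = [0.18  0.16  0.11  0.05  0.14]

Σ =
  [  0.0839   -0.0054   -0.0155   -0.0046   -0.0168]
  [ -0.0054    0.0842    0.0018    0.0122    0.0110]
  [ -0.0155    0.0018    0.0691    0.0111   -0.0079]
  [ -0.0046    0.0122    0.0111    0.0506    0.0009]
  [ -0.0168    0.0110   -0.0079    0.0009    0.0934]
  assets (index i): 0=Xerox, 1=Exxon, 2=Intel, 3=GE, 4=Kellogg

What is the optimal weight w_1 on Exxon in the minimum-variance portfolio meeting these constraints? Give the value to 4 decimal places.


0.2623

p=Σ⁻¹μ = [3.1366  1.7390  2.4406  0.2819  2.0620]
q=Σ⁻¹𝟙 = [19.5237  8.6300  17.8360  15.2853  14.5633]
a=μᵀp=1.414071  b=𝟙ᵀp=9.660150  c=𝟙ᵀq=75.838289  D=ac−b²=13.922229
λ₁=(c·0.170−b)/D = (75.838289·0.170−9.660150)/13.922229 = 0.232173
λ₂=(a−b·0.170)/D = (1.414071−9.660150·0.170)/13.922229 = -0.016388
w* = 0.232173·p + -0.016388·q:
  w_0 = 0.232173·3.1366 + -0.016388·19.5237 = 0.4083  (Xerox)
  w_1 = 0.232173·1.7390 + -0.016388·8.6300 = 0.2623  (Exxon)
  w_2 = 0.232173·2.4406 + -0.016388·17.8360 = 0.2744  (Intel)
  w_3 = 0.232173·0.2819 + -0.016388·15.2853 = -0.1850  (GE)
  w_4 = 0.232173·2.0620 + -0.016388·14.5633 = 0.2401  (Kellogg)
Σw_i=1.0000  μᵀw=0.1700
σ²=wᵀΣw=λ₁·μ_p+λ₂ = 0.232173·0.170 + -0.016388 = 0.023082 ≈ 0.0231


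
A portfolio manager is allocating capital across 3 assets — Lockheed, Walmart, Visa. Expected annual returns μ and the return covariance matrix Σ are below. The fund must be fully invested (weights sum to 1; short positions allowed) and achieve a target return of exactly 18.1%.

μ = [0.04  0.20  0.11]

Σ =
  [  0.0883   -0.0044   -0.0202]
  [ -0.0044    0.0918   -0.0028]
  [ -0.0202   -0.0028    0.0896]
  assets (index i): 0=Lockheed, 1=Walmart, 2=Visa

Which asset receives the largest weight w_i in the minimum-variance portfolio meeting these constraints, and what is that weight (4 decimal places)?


p=Σ⁻¹μ = [0.9100  2.2681  1.5037]
q=Σ⁻¹𝟙 = [15.3591  12.0870  15.0011]
a=μᵀp=0.655436  b=𝟙ᵀp=4.681872  c=𝟙ᵀq=42.447087  D=ac−b²=5.901435
λ₁=(c·0.181−b)/D = (42.447087·0.181−4.681872)/5.901435 = 0.508529
λ₂=(a−b·0.181)/D = (0.655436−4.681872·0.181)/5.901435 = -0.032532
w* = 0.508529·p + -0.032532·q:
  w_0 = 0.508529·0.9100 + -0.032532·15.3591 = -0.0369  (Lockheed)
  w_1 = 0.508529·2.2681 + -0.032532·12.0870 = 0.7602  (Walmart)
  w_2 = 0.508529·1.5037 + -0.032532·15.0011 = 0.2767  (Visa)
Σw_i=1.0000  μᵀw=0.1810
σ²=wᵀΣw=λ₁·μ_p+λ₂ = 0.508529·0.181 + -0.032532 = 0.059512 ≈ 0.0595

Walmart (0.7602)


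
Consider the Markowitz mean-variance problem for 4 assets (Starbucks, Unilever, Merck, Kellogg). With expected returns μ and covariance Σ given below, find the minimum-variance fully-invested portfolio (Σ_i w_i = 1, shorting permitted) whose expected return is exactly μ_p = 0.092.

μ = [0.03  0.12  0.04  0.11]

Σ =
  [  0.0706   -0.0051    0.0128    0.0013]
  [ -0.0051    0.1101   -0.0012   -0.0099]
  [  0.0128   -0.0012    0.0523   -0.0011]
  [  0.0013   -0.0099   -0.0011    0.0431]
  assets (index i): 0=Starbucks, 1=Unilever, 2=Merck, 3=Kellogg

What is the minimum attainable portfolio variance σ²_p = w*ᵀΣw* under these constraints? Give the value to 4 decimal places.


0.0165

x=Σ⁻¹μ = [0.3304  1.3724  0.7760  2.8773]
y=Σ⁻¹𝟙 = [11.4530  12.1454  17.1447  26.0838]
a=μᵀx=0.522139  b=𝟙ᵀx=5.356045  c=𝟙ᵀy=66.826900  D=ac−b²=6.205743
λ₁=(c·0.092−b)/D = (66.826900·0.092−5.356045)/6.205743 = 0.127629
λ₂=(a−b·0.092)/D = (0.522139−5.356045·0.092)/6.205743 = 0.004735
w* = 0.127629·x + 0.004735·y:
  w_0 = 0.127629·0.3304 + 0.004735·11.4530 = 0.0964  (Starbucks)
  w_1 = 0.127629·1.3724 + 0.004735·12.1454 = 0.2327  (Unilever)
  w_2 = 0.127629·0.7760 + 0.004735·17.1447 = 0.1802  (Merck)
  w_3 = 0.127629·2.8773 + 0.004735·26.0838 = 0.4907  (Kellogg)
Σw_i=1.0000  μᵀw=0.0920
σ²=wᵀΣw=λ₁·μ_p+λ₂ = 0.127629·0.092 + 0.004735 = 0.016477 ≈ 0.0165


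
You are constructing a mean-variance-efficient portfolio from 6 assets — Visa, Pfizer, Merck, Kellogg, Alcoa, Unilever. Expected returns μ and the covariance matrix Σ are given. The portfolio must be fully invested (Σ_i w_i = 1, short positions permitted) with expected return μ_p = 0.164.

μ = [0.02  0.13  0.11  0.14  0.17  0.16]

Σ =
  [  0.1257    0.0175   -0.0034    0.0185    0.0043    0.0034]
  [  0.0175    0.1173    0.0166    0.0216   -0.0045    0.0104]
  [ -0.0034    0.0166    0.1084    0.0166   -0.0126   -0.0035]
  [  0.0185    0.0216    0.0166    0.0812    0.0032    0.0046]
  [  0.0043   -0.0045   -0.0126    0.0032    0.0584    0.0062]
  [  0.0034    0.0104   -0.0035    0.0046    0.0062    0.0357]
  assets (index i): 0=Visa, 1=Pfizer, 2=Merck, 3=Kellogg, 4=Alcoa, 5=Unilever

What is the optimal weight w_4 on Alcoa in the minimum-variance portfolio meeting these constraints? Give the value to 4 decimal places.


0.3257

u=Σ⁻¹μ = [-0.2385  0.5426  1.2074  1.0604  2.7642  3.8481]
v=Σ⁻¹𝟙 = [5.6665  3.6057  10.6269  5.8942  16.4215  23.8516]
a=μᵀu=1.432640  b=𝟙ᵀu=9.184146  c=𝟙ᵀv=66.066527  D=ac−b²=10.300981
λ₁=(c·0.164−b)/D = (66.066527·0.164−9.184146)/10.300981 = 0.160253
λ₂=(a−b·0.164)/D = (1.432640−9.184146·0.164)/10.300981 = -0.007141
w* = 0.160253·u + -0.007141·v:
  w_0 = 0.160253·-0.2385 + -0.007141·5.6665 = -0.0787  (Visa)
  w_1 = 0.160253·0.5426 + -0.007141·3.6057 = 0.0612  (Pfizer)
  w_2 = 0.160253·1.2074 + -0.007141·10.6269 = 0.1176  (Merck)
  w_3 = 0.160253·1.0604 + -0.007141·5.8942 = 0.1278  (Kellogg)
  w_4 = 0.160253·2.7642 + -0.007141·16.4215 = 0.3257  (Alcoa)
  w_5 = 0.160253·3.8481 + -0.007141·23.8516 = 0.4463  (Unilever)
Σw_i=1.0000  μᵀw=0.1640
σ²=wᵀΣw=λ₁·μ_p+λ₂ = 0.160253·0.164 + -0.007141 = 0.019140 ≈ 0.0191


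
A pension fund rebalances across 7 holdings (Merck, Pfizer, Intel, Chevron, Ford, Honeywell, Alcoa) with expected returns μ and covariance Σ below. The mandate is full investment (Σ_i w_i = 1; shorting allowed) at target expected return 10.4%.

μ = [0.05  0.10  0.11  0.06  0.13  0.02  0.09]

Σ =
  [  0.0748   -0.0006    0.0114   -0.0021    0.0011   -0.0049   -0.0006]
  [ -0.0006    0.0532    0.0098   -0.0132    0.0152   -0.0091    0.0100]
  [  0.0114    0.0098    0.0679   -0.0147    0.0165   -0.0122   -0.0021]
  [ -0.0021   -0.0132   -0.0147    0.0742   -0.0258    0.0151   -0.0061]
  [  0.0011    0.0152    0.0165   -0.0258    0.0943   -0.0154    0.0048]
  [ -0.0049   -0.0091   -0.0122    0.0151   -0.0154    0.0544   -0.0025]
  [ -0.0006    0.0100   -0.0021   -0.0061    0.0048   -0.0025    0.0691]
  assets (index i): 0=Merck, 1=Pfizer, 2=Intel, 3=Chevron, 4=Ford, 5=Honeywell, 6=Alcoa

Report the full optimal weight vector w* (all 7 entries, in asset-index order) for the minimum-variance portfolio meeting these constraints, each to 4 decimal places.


g=Σ⁻¹μ = [0.5480  1.5767  1.5587  1.8133  1.4411  0.9911  1.2222]
h=Σ⁻¹𝟙 = [13.2341  18.9578  15.9479  21.2554  13.7772  24.9727  14.1507]
a=μᵀg=0.782489  b=𝟙ᵀg=9.151122  c=𝟙ᵀh=122.295701  D=ac−b²=11.951953
λ₁=(c·0.104−b)/D = (122.295701·0.104−9.151122)/11.951953 = 0.298498
λ₂=(a−b·0.104)/D = (0.782489−9.151122·0.104)/11.951953 = -0.014159
w* = 0.298498·g + -0.014159·h:
  w_0 = 0.298498·0.5480 + -0.014159·13.2341 = -0.0238  (Merck)
  w_1 = 0.298498·1.5767 + -0.014159·18.9578 = 0.2022  (Pfizer)
  w_2 = 0.298498·1.5587 + -0.014159·15.9479 = 0.2395  (Intel)
  w_3 = 0.298498·1.8133 + -0.014159·21.2554 = 0.2403  (Chevron)
  w_4 = 0.298498·1.4411 + -0.014159·13.7772 = 0.2351  (Ford)
  w_5 = 0.298498·0.9911 + -0.014159·24.9727 = -0.0577  (Honeywell)
  w_6 = 0.298498·1.2222 + -0.014159·14.1507 = 0.1645  (Alcoa)
Σw_i=1.0000  μᵀw=0.1040
σ²=wᵀΣw=λ₁·μ_p+λ₂ = 0.298498·0.104 + -0.014159 = 0.016885 ≈ 0.0169

-0.0238  0.2022  0.2395  0.2403  0.2351  -0.0577  0.1645


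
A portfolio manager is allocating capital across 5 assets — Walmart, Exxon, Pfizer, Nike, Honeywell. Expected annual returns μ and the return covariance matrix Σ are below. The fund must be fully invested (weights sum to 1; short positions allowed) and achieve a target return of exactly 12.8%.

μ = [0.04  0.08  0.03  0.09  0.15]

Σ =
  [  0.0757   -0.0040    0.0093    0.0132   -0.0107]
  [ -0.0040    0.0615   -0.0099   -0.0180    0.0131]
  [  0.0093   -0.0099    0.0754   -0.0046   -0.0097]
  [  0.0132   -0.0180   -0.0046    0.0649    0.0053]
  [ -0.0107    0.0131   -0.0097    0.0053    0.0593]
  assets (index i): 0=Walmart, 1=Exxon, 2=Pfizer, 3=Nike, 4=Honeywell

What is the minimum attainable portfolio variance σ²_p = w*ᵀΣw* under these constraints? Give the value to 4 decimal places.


0.0322

g=Σ⁻¹μ = [0.5503  1.4429  0.9126  1.5502  2.3208]
h=Σ⁻¹𝟙 = [10.9311  22.3300  17.9745  19.4185  15.1075]
a=μᵀg=0.652450  b=𝟙ᵀg=6.776671  c=𝟙ᵀh=85.761625  D=ac−b²=10.031924
λ₁=(c·0.128−b)/D = (85.761625·0.128−6.776671)/10.031924 = 0.418745
λ₂=(a−b·0.128)/D = (0.652450−6.776671·0.128)/10.031924 = -0.021428
w* = 0.418745·g + -0.021428·h:
  w_0 = 0.418745·0.5503 + -0.021428·10.9311 = -0.0038  (Walmart)
  w_1 = 0.418745·1.4429 + -0.021428·22.3300 = 0.1257  (Exxon)
  w_2 = 0.418745·0.9126 + -0.021428·17.9745 = -0.0030  (Pfizer)
  w_3 = 0.418745·1.5502 + -0.021428·19.4185 = 0.2330  (Nike)
  w_4 = 0.418745·2.3208 + -0.021428·15.1075 = 0.6481  (Honeywell)
Σw_i=1.0000  μᵀw=0.1280
σ²=wᵀΣw=λ₁·μ_p+λ₂ = 0.418745·0.128 + -0.021428 = 0.032171 ≈ 0.0322


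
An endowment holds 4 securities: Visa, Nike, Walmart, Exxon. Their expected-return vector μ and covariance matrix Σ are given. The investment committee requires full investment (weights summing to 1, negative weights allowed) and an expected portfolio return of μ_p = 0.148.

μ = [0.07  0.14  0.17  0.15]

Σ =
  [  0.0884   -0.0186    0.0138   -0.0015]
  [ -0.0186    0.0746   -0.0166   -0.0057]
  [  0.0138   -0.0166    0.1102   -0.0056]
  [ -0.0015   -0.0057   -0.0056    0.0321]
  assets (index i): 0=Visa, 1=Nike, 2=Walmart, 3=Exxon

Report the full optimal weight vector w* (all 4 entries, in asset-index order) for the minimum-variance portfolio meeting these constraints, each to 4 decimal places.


u=Σ⁻¹μ = [1.2022  3.0853  2.1440  5.6510]
v=Σ⁻¹𝟙 = [14.7911  22.8053  12.5931  38.0903]
a=μᵀu=1.728222  b=𝟙ᵀu=12.082475  c=𝟙ᵀv=88.279669  D=ac−b²=6.580663
λ₁=(c·0.148−b)/D = (88.279669·0.148−12.082475)/6.580663 = 0.149364
λ₂=(a−b·0.148)/D = (1.728222−12.082475·0.148)/6.580663 = -0.009115
w* = 0.149364·u + -0.009115·v:
  w_0 = 0.149364·1.2022 + -0.009115·14.7911 = 0.0447  (Visa)
  w_1 = 0.149364·3.0853 + -0.009115·22.8053 = 0.2530  (Nike)
  w_2 = 0.149364·2.1440 + -0.009115·12.5931 = 0.2055  (Walmart)
  w_3 = 0.149364·5.6510 + -0.009115·38.0903 = 0.4969  (Exxon)
Σw_i=1.0000  μᵀw=0.1480
σ²=wᵀΣw=λ₁·μ_p+λ₂ = 0.149364·0.148 + -0.009115 = 0.012991 ≈ 0.0130

0.0447  0.2530  0.2055  0.4969


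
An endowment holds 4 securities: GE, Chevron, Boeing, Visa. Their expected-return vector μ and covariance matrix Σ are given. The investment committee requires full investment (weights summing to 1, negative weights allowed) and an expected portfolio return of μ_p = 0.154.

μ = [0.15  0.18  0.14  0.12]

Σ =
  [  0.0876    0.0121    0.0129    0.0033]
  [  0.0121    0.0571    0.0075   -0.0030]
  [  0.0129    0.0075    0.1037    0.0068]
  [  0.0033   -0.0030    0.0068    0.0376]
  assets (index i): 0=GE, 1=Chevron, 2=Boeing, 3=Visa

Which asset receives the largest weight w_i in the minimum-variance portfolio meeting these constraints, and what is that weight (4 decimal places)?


x=Σ⁻¹μ = [1.0622  2.9910  0.7922  3.1936]
y=Σ⁻¹𝟙 = [7.2799  16.5842  5.8183  26.2278]
a=μᵀx=1.191856  b=𝟙ᵀx=8.039046  c=𝟙ᵀy=55.910241  D=ac−b²=2.010709
λ₁=(c·0.154−b)/D = (55.910241·0.154−8.039046)/2.010709 = 0.284044
λ₂=(a−b·0.154)/D = (1.191856−8.039046·0.154)/2.010709 = -0.022955
w* = 0.284044·x + -0.022955·y:
  w_0 = 0.284044·1.0622 + -0.022955·7.2799 = 0.1346  (GE)
  w_1 = 0.284044·2.9910 + -0.022955·16.5842 = 0.4689  (Chevron)
  w_2 = 0.284044·0.7922 + -0.022955·5.8183 = 0.0914  (Boeing)
  w_3 = 0.284044·3.1936 + -0.022955·26.2278 = 0.3051  (Visa)
Σw_i=1.0000  μᵀw=0.1540
σ²=wᵀΣw=λ₁·μ_p+λ₂ = 0.284044·0.154 + -0.022955 = 0.020787 ≈ 0.0208

Chevron (0.4689)


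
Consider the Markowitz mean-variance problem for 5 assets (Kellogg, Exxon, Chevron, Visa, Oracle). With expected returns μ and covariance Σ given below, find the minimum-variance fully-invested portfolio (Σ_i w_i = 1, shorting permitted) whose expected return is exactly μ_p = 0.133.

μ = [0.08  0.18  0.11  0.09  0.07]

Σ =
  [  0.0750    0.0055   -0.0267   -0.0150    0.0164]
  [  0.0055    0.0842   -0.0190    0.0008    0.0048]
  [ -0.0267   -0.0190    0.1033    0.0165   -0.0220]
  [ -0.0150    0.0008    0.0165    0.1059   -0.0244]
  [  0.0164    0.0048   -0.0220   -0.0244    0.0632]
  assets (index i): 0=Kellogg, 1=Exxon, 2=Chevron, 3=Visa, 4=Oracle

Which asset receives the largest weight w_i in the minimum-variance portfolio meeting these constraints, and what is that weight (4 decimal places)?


u=Σ⁻¹μ = [1.4802  2.4018  2.0722  1.1079  1.6902]
v=Σ⁻¹𝟙 = [17.0328  13.6742  19.1449  13.9321  22.4075]
a=μᵀu=0.996712  b=𝟙ᵀu=8.752346  c=𝟙ᵀv=86.191588  D=ac−b²=9.304615
λ₁=(c·0.133−b)/D = (86.191588·0.133−8.752346)/9.304615 = 0.291375
λ₂=(a−b·0.133)/D = (0.996712−8.752346·0.133)/9.304615 = -0.017986
w* = 0.291375·u + -0.017986·v:
  w_0 = 0.291375·1.4802 + -0.017986·17.0328 = 0.1250  (Kellogg)
  w_1 = 0.291375·2.4018 + -0.017986·13.6742 = 0.4539  (Exxon)
  w_2 = 0.291375·2.0722 + -0.017986·19.1449 = 0.2595  (Chevron)
  w_3 = 0.291375·1.1079 + -0.017986·13.9321 = 0.0722  (Visa)
  w_4 = 0.291375·1.6902 + -0.017986·22.4075 = 0.0895  (Oracle)
Σw_i=1.0000  μᵀw=0.1330
σ²=wᵀΣw=λ₁·μ_p+λ₂ = 0.291375·0.133 + -0.017986 = 0.020767 ≈ 0.0208

Exxon (0.4539)


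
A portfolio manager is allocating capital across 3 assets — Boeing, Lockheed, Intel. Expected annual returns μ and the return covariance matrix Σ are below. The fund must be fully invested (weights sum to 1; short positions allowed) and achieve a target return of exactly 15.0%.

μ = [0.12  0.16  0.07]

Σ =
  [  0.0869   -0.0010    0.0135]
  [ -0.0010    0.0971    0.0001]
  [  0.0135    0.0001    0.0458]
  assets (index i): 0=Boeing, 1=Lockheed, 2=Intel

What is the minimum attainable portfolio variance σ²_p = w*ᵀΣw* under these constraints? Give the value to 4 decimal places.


p=Σ⁻¹μ = [1.2189  1.6591  1.1655]
q=Σ⁻¹𝟙 = [8.6337  10.3677  19.2666]
a=μᵀp=0.493317  b=𝟙ᵀp=4.043541  c=𝟙ᵀq=38.267997  D=ac−b²=2.528029
λ₁=(c·0.150−b)/D = (38.267997·0.150−4.043541)/2.528029 = 0.671139
λ₂=(a−b·0.150)/D = (0.493317−4.043541·0.150)/2.528029 = -0.044784
w* = 0.671139·p + -0.044784·q:
  w_0 = 0.671139·1.2189 + -0.044784·8.6337 = 0.4314  (Boeing)
  w_1 = 0.671139·1.6591 + -0.044784·10.3677 = 0.6492  (Lockheed)
  w_2 = 0.671139·1.1655 + -0.044784·19.2666 = -0.0806  (Intel)
Σw_i=1.0000  μᵀw=0.1500
σ²=wᵀΣw=λ₁·μ_p+λ₂ = 0.671139·0.150 + -0.044784 = 0.055887 ≈ 0.0559

0.0559


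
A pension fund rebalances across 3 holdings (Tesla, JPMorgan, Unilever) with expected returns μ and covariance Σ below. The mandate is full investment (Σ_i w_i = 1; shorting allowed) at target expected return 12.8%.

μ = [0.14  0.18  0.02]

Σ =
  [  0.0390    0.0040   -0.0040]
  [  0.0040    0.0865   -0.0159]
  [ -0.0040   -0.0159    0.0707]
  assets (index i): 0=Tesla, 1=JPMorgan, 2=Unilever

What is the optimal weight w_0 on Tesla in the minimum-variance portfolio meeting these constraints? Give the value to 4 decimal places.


0.5063

x=Σ⁻¹μ = [3.4724  2.0951  0.9505]
y=Σ⁻¹𝟙 = [26.1469  13.7937  18.7257]
a=μᵀx=0.882252  b=𝟙ᵀx=6.517934  c=𝟙ᵀy=58.666224  D=ac−b²=9.274955
λ₁=(c·0.128−b)/D = (58.666224·0.128−6.517934)/9.274955 = 0.106884
λ₂=(a−b·0.128)/D = (0.882252−6.517934·0.128)/9.274955 = 0.005171
w* = 0.106884·x + 0.005171·y:
  w_0 = 0.106884·3.4724 + 0.005171·26.1469 = 0.5063  (Tesla)
  w_1 = 0.106884·2.0951 + 0.005171·13.7937 = 0.2953  (JPMorgan)
  w_2 = 0.106884·0.9505 + 0.005171·18.7257 = 0.1984  (Unilever)
Σw_i=1.0000  μᵀw=0.1280
σ²=wᵀΣw=λ₁·μ_p+λ₂ = 0.106884·0.128 + 0.005171 = 0.018852 ≈ 0.0189


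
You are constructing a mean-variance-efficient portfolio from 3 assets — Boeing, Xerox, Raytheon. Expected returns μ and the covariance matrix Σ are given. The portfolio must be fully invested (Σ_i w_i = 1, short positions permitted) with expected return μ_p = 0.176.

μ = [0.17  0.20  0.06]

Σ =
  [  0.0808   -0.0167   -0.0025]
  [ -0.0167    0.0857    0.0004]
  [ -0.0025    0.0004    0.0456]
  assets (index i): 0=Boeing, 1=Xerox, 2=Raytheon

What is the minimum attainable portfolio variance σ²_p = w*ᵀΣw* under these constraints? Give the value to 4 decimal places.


0.0287

x=Σ⁻¹μ = [2.7398  2.8609  1.4409]
y=Σ⁻¹𝟙 = [16.1171  14.7034  22.6845]
a=μᵀx=1.124407  b=𝟙ᵀx=7.041646  c=𝟙ᵀy=53.504906  D=ac−b²=10.576530
λ₁=(c·0.176−b)/D = (53.504906·0.176−7.041646)/10.576530 = 0.224574
λ₂=(a−b·0.176)/D = (1.124407−7.041646·0.176)/10.576530 = -0.010866
w* = 0.224574·x + -0.010866·y:
  w_0 = 0.224574·2.7398 + -0.010866·16.1171 = 0.4402  (Boeing)
  w_1 = 0.224574·2.8609 + -0.010866·14.7034 = 0.4827  (Xerox)
  w_2 = 0.224574·1.4409 + -0.010866·22.6845 = 0.0771  (Raytheon)
Σw_i=1.0000  μᵀw=0.1760
σ²=wᵀΣw=λ₁·μ_p+λ₂ = 0.224574·0.176 + -0.010866 = 0.028659 ≈ 0.0287


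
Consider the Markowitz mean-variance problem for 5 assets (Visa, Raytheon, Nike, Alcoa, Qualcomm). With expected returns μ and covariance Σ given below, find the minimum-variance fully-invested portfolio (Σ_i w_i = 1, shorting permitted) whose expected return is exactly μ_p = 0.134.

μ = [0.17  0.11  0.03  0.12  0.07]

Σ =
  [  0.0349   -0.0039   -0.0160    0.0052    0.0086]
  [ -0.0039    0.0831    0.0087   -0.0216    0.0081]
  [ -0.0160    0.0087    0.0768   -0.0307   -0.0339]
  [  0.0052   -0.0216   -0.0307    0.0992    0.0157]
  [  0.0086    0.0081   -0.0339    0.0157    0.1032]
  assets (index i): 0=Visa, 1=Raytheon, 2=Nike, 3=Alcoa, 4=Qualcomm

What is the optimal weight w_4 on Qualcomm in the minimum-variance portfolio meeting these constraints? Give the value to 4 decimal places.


-0.0022

g=Σ⁻¹μ = [5.7495  1.7962  2.4116  1.9583  0.5525]
h=Σ⁻¹𝟙 = [39.2955  14.1179  33.1645  19.2580  13.2716]
a=μᵀg=1.521016  b=𝟙ᵀg=12.468110  c=𝟙ᵀh=119.107451  D=ac−b²=25.710519
λ₁=(c·0.134−b)/D = (119.107451·0.134−12.468110)/25.710519 = 0.135831
λ₂=(a−b·0.134)/D = (1.521016−12.468110·0.134)/25.710519 = -0.005823
w* = 0.135831·g + -0.005823·h:
  w_0 = 0.135831·5.7495 + -0.005823·39.2955 = 0.5521  (Visa)
  w_1 = 0.135831·1.7962 + -0.005823·14.1179 = 0.1618  (Raytheon)
  w_2 = 0.135831·2.4116 + -0.005823·33.1645 = 0.1345  (Nike)
  w_3 = 0.135831·1.9583 + -0.005823·19.2580 = 0.1539  (Alcoa)
  w_4 = 0.135831·0.5525 + -0.005823·13.2716 = -0.0022  (Qualcomm)
Σw_i=1.0000  μᵀw=0.1340
σ²=wᵀΣw=λ₁·μ_p+λ₂ = 0.135831·0.134 + -0.005823 = 0.012378 ≈ 0.0124


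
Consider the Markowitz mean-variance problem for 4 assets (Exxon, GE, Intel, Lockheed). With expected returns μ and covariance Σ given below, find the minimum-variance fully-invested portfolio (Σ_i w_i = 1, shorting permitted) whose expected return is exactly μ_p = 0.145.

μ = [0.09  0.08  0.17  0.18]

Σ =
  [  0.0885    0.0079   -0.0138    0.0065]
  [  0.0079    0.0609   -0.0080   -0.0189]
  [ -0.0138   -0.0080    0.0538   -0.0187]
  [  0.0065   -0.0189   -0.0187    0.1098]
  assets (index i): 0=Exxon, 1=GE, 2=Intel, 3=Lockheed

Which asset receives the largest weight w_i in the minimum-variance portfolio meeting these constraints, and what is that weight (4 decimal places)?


Intel (0.4300)

u=Σ⁻¹μ = [1.3317  2.6685  4.8898  2.8526]
v=Σ⁻¹𝟙 = [12.7412  24.5189  31.7515  17.9813]
a=μᵀu=1.678065  b=𝟙ᵀu=11.742595  c=𝟙ᵀv=86.992812  D=ac−b²=8.091097
λ₁=(c·0.145−b)/D = (86.992812·0.145−11.742595)/8.091097 = 0.107694
λ₂=(a−b·0.145)/D = (1.678065−11.742595·0.145)/8.091097 = -0.003042
w* = 0.107694·u + -0.003042·v:
  w_0 = 0.107694·1.3317 + -0.003042·12.7412 = 0.1047  (Exxon)
  w_1 = 0.107694·2.6685 + -0.003042·24.5189 = 0.2128  (GE)
  w_2 = 0.107694·4.8898 + -0.003042·31.7515 = 0.4300  (Intel)
  w_3 = 0.107694·2.8526 + -0.003042·17.9813 = 0.2525  (Lockheed)
Σw_i=1.0000  μᵀw=0.1450
σ²=wᵀΣw=λ₁·μ_p+λ₂ = 0.107694·0.145 + -0.003042 = 0.012574 ≈ 0.0126


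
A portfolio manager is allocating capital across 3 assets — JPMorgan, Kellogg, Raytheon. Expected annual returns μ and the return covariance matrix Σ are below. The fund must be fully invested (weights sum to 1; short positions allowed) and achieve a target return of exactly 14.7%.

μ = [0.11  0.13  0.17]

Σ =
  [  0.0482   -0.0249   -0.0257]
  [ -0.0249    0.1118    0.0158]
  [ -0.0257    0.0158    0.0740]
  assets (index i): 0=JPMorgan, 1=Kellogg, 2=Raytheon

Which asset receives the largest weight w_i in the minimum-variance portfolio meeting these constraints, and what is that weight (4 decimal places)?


Raytheon (0.5872)

p=Σ⁻¹μ = [5.1906  1.7935  3.7170]
q=Σ⁻¹𝟙 = [41.5687  14.6961  24.8124]
a=μᵀp=1.436020  b=𝟙ᵀp=10.701159  c=𝟙ᵀq=81.077211  D=ac−b²=1.913702
λ₁=(c·0.147−b)/D = (81.077211·0.147−10.701159)/1.913702 = 0.636040
λ₂=(a−b·0.147)/D = (1.436020−10.701159·0.147)/1.913702 = -0.071615
w* = 0.636040·p + -0.071615·q:
  w_0 = 0.636040·5.1906 + -0.071615·41.5687 = 0.3245  (JPMorgan)
  w_1 = 0.636040·1.7935 + -0.071615·14.6961 = 0.0883  (Kellogg)
  w_2 = 0.636040·3.7170 + -0.071615·24.8124 = 0.5872  (Raytheon)
Σw_i=1.0000  μᵀw=0.1470
σ²=wᵀΣw=λ₁·μ_p+λ₂ = 0.636040·0.147 + -0.071615 = 0.021883 ≈ 0.0219
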